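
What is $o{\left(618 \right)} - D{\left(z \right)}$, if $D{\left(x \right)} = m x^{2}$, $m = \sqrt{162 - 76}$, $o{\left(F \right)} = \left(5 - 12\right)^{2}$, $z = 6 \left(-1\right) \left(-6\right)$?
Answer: $49 - 1296 \sqrt{86} \approx -11970.0$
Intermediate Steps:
$z = 36$ ($z = \left(-6\right) \left(-6\right) = 36$)
$o{\left(F \right)} = 49$ ($o{\left(F \right)} = \left(-7\right)^{2} = 49$)
$m = \sqrt{86} \approx 9.2736$
$D{\left(x \right)} = \sqrt{86} x^{2}$
$o{\left(618 \right)} - D{\left(z \right)} = 49 - \sqrt{86} \cdot 36^{2} = 49 - \sqrt{86} \cdot 1296 = 49 - 1296 \sqrt{86}$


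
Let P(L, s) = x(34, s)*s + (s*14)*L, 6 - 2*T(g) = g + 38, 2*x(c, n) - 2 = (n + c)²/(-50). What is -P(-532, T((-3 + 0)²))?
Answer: -122160689/800 ≈ -1.5270e+5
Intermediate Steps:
x(c, n) = 1 - (c + n)²/100 (x(c, n) = 1 + ((n + c)²/(-50))/2 = 1 + ((c + n)²*(-1/50))/2 = 1 + (-(c + n)²/50)/2 = 1 - (c + n)²/100)
T(g) = -16 - g/2 (T(g) = 3 - (g + 38)/2 = 3 - (38 + g)/2 = 3 + (-19 - g/2) = -16 - g/2)
P(L, s) = s*(1 - (34 + s)²/100) + 14*L*s (P(L, s) = (1 - (34 + s)²/100)*s + (s*14)*L = s*(1 - (34 + s)²/100) + (14*s)*L = s*(1 - (34 + s)²/100) + 14*L*s)
-P(-532, T((-3 + 0)²)) = -(-16 - (-3 + 0)²/2)*(100 - (34 + (-16 - (-3 + 0)²/2))² + 1400*(-532))/100 = -(-16 - ½*(-3)²)*(100 - (34 + (-16 - ½*(-3)²))² - 744800)/100 = -(-16 - ½*9)*(100 - (34 + (-16 - ½*9))² - 744800)/100 = -(-16 - 9/2)*(100 - (34 + (-16 - 9/2))² - 744800)/100 = -(-41)*(100 - (34 - 41/2)² - 744800)/(100*2) = -(-41)*(100 - (27/2)² - 744800)/(100*2) = -(-41)*(100 - 1*729/4 - 744800)/(100*2) = -(-41)*(100 - 729/4 - 744800)/(100*2) = -(-41)*(-2979529)/(100*2*4) = -1*122160689/800 = -122160689/800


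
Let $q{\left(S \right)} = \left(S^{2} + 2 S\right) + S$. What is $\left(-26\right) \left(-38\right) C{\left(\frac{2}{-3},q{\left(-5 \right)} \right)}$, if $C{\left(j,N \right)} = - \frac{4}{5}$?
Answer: $- \frac{3952}{5} \approx -790.4$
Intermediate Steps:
$q{\left(S \right)} = S^{2} + 3 S$
$C{\left(j,N \right)} = - \frac{4}{5}$ ($C{\left(j,N \right)} = \left(-4\right) \frac{1}{5} = - \frac{4}{5}$)
$\left(-26\right) \left(-38\right) C{\left(\frac{2}{-3},q{\left(-5 \right)} \right)} = \left(-26\right) \left(-38\right) \left(- \frac{4}{5}\right) = 988 \left(- \frac{4}{5}\right) = - \frac{3952}{5}$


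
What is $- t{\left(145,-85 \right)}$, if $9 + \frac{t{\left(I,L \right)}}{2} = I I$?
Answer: $-42032$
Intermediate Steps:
$t{\left(I,L \right)} = -18 + 2 I^{2}$ ($t{\left(I,L \right)} = -18 + 2 I I = -18 + 2 I^{2}$)
$- t{\left(145,-85 \right)} = - (-18 + 2 \cdot 145^{2}) = - (-18 + 2 \cdot 21025) = - (-18 + 42050) = \left(-1\right) 42032 = -42032$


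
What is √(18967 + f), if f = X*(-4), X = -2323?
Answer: √28259 ≈ 168.10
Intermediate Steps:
f = 9292 (f = -2323*(-4) = 9292)
√(18967 + f) = √(18967 + 9292) = √28259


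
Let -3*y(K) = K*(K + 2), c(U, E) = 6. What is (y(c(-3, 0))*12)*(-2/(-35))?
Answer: -384/35 ≈ -10.971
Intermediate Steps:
y(K) = -K*(2 + K)/3 (y(K) = -K*(K + 2)/3 = -K*(2 + K)/3)
(y(c(-3, 0))*12)*(-2/(-35)) = (-1/3*6*(2 + 6)*12)*(-2/(-35)) = (-1/3*6*8*12)*(-2*(-1/35)) = -16*12*(2/35) = -192*2/35 = -384/35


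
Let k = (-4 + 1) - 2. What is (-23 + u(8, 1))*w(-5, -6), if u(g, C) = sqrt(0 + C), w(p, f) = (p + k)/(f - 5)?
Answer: -20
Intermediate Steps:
k = -5 (k = -3 - 2 = -5)
w(p, f) = (-5 + p)/(-5 + f) (w(p, f) = (p - 5)/(f - 5) = (-5 + p)/(-5 + f))
u(g, C) = sqrt(C)
(-23 + u(8, 1))*w(-5, -6) = (-23 + sqrt(1))*((-5 - 5)/(-5 - 6)) = (-23 + 1)*(-10/(-11)) = -(-2)*(-10) = -22*10/11 = -20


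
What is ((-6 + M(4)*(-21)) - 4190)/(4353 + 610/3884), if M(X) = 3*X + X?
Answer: -8801144/8453831 ≈ -1.0411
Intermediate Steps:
M(X) = 4*X
((-6 + M(4)*(-21)) - 4190)/(4353 + 610/3884) = ((-6 + (4*4)*(-21)) - 4190)/(4353 + 610/3884) = ((-6 + 16*(-21)) - 4190)/(4353 + 610*(1/3884)) = ((-6 - 336) - 4190)/(4353 + 305/1942) = (-342 - 4190)/(8453831/1942) = -4532*1942/8453831 = -8801144/8453831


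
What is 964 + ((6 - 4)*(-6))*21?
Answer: 712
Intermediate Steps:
964 + ((6 - 4)*(-6))*21 = 964 + (2*(-6))*21 = 964 - 12*21 = 964 - 252 = 712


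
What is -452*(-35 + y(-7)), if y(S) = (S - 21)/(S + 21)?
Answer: 16724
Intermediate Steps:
y(S) = (-21 + S)/(21 + S)
-452*(-35 + y(-7)) = -452*(-35 + (-21 - 7)/(21 - 7)) = -452*(-35 - 28/14) = -452*(-35 + (1/14)*(-28)) = -452*(-35 - 2) = -452*(-37) = 16724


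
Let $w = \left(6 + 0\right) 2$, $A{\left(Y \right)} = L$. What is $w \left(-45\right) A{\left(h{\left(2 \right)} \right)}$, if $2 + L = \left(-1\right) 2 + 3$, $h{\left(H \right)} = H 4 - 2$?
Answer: $540$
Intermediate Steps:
$h{\left(H \right)} = -2 + 4 H$ ($h{\left(H \right)} = 4 H - 2 = -2 + 4 H$)
$L = -1$ ($L = -2 + \left(\left(-1\right) 2 + 3\right) = -2 + \left(-2 + 3\right) = -2 + 1 = -1$)
$A{\left(Y \right)} = -1$
$w = 12$ ($w = 6 \cdot 2 = 12$)
$w \left(-45\right) A{\left(h{\left(2 \right)} \right)} = 12 \left(-45\right) \left(-1\right) = \left(-540\right) \left(-1\right) = 540$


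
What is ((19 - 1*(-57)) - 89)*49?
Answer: -637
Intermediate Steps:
((19 - 1*(-57)) - 89)*49 = ((19 + 57) - 89)*49 = (76 - 89)*49 = -13*49 = -637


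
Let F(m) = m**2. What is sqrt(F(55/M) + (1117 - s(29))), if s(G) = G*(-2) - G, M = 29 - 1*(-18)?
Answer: sqrt(2662661)/47 ≈ 34.718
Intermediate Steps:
M = 47 (M = 29 + 18 = 47)
s(G) = -3*G (s(G) = -2*G - G = -3*G)
sqrt(F(55/M) + (1117 - s(29))) = sqrt((55/47)**2 + (1117 - (-3)*29)) = sqrt((55*(1/47))**2 + (1117 - 1*(-87))) = sqrt((55/47)**2 + (1117 + 87)) = sqrt(3025/2209 + 1204) = sqrt(2662661/2209) = sqrt(2662661)/47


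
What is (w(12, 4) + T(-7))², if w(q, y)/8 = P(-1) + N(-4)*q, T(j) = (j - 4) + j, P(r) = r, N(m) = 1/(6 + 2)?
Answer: 196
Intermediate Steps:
N(m) = ⅛ (N(m) = 1/8 = ⅛)
T(j) = -4 + 2*j (T(j) = (-4 + j) + j = -4 + 2*j)
w(q, y) = -8 + q (w(q, y) = 8*(-1 + q/8) = -8 + q)
(w(12, 4) + T(-7))² = ((-8 + 12) + (-4 + 2*(-7)))² = (4 + (-4 - 14))² = (4 - 18)² = (-14)² = 196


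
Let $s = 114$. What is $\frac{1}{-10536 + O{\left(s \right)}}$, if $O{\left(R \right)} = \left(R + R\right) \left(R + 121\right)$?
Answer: $\frac{1}{43044} \approx 2.3232 \cdot 10^{-5}$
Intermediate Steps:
$O{\left(R \right)} = 2 R \left(121 + R\right)$
$\frac{1}{-10536 + O{\left(s \right)}} = \frac{1}{-10536 + 2 \cdot 114 \left(121 + 114\right)} = \frac{1}{-10536 + 2 \cdot 114 \cdot 235} = \frac{1}{-10536 + 53580} = \frac{1}{43044}$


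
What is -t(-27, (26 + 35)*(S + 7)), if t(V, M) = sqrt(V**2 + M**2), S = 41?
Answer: -3*sqrt(952657) ≈ -2928.1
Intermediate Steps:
t(V, M) = sqrt(M**2 + V**2)
-t(-27, (26 + 35)*(S + 7)) = -sqrt(((26 + 35)*(41 + 7))**2 + (-27)**2) = -sqrt((61*48)**2 + 729) = -sqrt(2928**2 + 729) = -sqrt(8573184 + 729) = -sqrt(8573913) = -3*sqrt(952657)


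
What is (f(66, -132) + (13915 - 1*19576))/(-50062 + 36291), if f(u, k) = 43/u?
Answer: 373583/908886 ≈ 0.41103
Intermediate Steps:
(f(66, -132) + (13915 - 1*19576))/(-50062 + 36291) = (43/66 + (13915 - 1*19576))/(-50062 + 36291) = (43*(1/66) + (13915 - 19576))/(-13771) = (43/66 - 5661)*(-1/13771) = -373583/66*(-1/13771) = 373583/908886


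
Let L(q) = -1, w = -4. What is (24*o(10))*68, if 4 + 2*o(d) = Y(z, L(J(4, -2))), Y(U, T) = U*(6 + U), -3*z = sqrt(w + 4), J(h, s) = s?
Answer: -3264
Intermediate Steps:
z = 0 (z = -sqrt(-4 + 4)/3 = -sqrt(0)/3 = -1/3*0 = 0)
o(d) = -2 (o(d) = -2 + (0*(6 + 0))/2 = -2 + (0*6)/2 = -2 + (1/2)*0 = -2 + 0 = -2)
(24*o(10))*68 = (24*(-2))*68 = -48*68 = -3264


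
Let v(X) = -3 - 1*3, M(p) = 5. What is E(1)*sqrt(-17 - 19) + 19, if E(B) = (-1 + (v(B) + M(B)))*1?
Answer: 19 - 12*I ≈ 19.0 - 12.0*I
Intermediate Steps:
v(X) = -6 (v(X) = -3 - 3 = -6)
E(B) = -2 (E(B) = (-1 + (-6 + 5))*1 = (-1 - 1)*1 = -2*1 = -2)
E(1)*sqrt(-17 - 19) + 19 = -2*sqrt(-17 - 19) + 19 = -12*I + 19 = 19 - 12*I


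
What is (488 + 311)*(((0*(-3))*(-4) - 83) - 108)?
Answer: -152609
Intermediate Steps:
(488 + 311)*(((0*(-3))*(-4) - 83) - 108) = 799*((0*(-4) - 83) - 108) = 799*((0 - 83) - 108) = 799*(-83 - 108) = 799*(-191) = -152609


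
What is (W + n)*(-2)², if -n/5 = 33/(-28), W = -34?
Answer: -787/7 ≈ -112.43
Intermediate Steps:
n = 165/28 (n = -165/(-28) = -165*(-1)/28 = -5*(-33/28) = 165/28 ≈ 5.8929)
(W + n)*(-2)² = (-34 + 165/28)*(-2)² = -787/28*4 = -787/7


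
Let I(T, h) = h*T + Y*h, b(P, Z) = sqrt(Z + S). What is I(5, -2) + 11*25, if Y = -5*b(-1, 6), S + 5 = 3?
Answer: 285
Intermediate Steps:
S = -2 (S = -5 + 3 = -2)
b(P, Z) = sqrt(-2 + Z) (b(P, Z) = sqrt(Z - 2) = sqrt(-2 + Z))
Y = -10 (Y = -5*sqrt(-2 + 6) = -5*sqrt(4) = -5*2 = -10)
I(T, h) = -10*h + T*h (I(T, h) = h*T - 10*h = T*h - 10*h = -10*h + T*h)
I(5, -2) + 11*25 = -2*(-10 + 5) + 11*25 = -2*(-5) + 275 = 10 + 275 = 285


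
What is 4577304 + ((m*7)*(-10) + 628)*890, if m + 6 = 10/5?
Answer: 5385424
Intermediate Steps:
m = -4 (m = -6 + 10/5 = -6 + 10*(⅕) = -6 + 2 = -4)
4577304 + ((m*7)*(-10) + 628)*890 = 4577304 + (-4*7*(-10) + 628)*890 = 4577304 + (-28*(-10) + 628)*890 = 4577304 + (280 + 628)*890 = 4577304 + 908*890 = 4577304 + 808120 = 5385424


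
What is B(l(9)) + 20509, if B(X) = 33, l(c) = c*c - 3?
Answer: 20542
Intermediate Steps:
l(c) = -3 + c**2 (l(c) = c**2 - 3 = -3 + c**2)
B(l(9)) + 20509 = 33 + 20509 = 20542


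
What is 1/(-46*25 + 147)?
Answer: -1/1003 ≈ -0.00099701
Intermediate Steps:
1/(-46*25 + 147) = 1/(-1150 + 147) = 1/(-1003) = -1/1003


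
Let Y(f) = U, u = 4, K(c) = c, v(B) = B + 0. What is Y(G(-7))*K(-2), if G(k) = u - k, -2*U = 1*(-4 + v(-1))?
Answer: -5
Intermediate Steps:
v(B) = B
U = 5/2 (U = -(-4 - 1)/2 = -(-5)/2 = -1/2*(-5) = 5/2 ≈ 2.5000)
G(k) = 4 - k
Y(f) = 5/2
Y(G(-7))*K(-2) = (5/2)*(-2) = -5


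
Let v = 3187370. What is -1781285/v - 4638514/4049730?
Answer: -2199838367123/1290798791010 ≈ -1.7042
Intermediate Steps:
-1781285/v - 4638514/4049730 = -1781285/3187370 - 4638514/4049730 = -1781285*1/3187370 - 4638514*1/4049730 = -356257/637474 - 2319257/2024865 = -2199838367123/1290798791010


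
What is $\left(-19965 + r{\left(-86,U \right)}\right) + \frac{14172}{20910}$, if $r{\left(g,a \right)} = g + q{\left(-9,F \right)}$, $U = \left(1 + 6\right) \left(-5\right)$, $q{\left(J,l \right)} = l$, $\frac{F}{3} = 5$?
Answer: $- \frac{69823098}{3485} \approx -20035.0$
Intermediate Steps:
$F = 15$ ($F = 3 \cdot 5 = 15$)
$U = -35$ ($U = 7 \left(-5\right) = -35$)
$r{\left(g,a \right)} = 15 + g$ ($r{\left(g,a \right)} = g + 15 = 15 + g$)
$\left(-19965 + r{\left(-86,U \right)}\right) + \frac{14172}{20910} = \left(-19965 + \left(15 - 86\right)\right) + \frac{14172}{20910} = \left(-19965 - 71\right) + 14172 \cdot \frac{1}{20910} = -20036 + \frac{2362}{3485} = - \frac{69823098}{3485}$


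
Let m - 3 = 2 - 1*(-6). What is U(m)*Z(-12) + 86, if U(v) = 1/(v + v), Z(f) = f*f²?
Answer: 82/11 ≈ 7.4545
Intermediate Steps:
m = 11 (m = 3 + (2 - 1*(-6)) = 3 + (2 + 6) = 3 + 8 = 11)
Z(f) = f³
U(v) = 1/(2*v)
U(m)*Z(-12) + 86 = ((½)/11)*(-12)³ + 86 = ((½)*(1/11))*(-1728) + 86 = (1/22)*(-1728) + 86 = -864/11 + 86 = 82/11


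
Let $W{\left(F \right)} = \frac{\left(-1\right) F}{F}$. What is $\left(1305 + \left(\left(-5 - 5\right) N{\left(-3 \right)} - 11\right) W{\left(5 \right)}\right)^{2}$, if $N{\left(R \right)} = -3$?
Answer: $1653796$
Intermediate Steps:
$W{\left(F \right)} = -1$
$\left(1305 + \left(\left(-5 - 5\right) N{\left(-3 \right)} - 11\right) W{\left(5 \right)}\right)^{2} = \left(1305 + \left(\left(-5 - 5\right) \left(-3\right) - 11\right) \left(-1\right)\right)^{2} = \left(1305 + \left(\left(-10\right) \left(-3\right) - 11\right) \left(-1\right)\right)^{2} = \left(1305 + \left(30 - 11\right) \left(-1\right)\right)^{2} = \left(1305 + 19 \left(-1\right)\right)^{2} = \left(1305 - 19\right)^{2} = 1286^{2} = 1653796$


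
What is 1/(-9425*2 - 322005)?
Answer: -1/340855 ≈ -2.9338e-6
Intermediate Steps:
1/(-9425*2 - 322005) = 1/(-18850 - 322005) = 1/(-340855) = -1/340855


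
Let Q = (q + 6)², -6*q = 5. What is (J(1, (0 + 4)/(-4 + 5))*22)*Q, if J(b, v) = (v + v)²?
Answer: 338272/9 ≈ 37586.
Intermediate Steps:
q = -⅚ (q = -⅙*5 = -⅚ ≈ -0.83333)
Q = 961/36 (Q = (-⅚ + 6)² = (31/6)² = 961/36 ≈ 26.694)
J(b, v) = 4*v² (J(b, v) = (2*v)² = 4*v²)
(J(1, (0 + 4)/(-4 + 5))*22)*Q = ((4*((0 + 4)/(-4 + 5))²)*22)*(961/36) = ((4*(4/1)²)*22)*(961/36) = ((4*(4*1)²)*22)*(961/36) = ((4*4²)*22)*(961/36) = ((4*16)*22)*(961/36) = (64*22)*(961/36) = 1408*(961/36) = 338272/9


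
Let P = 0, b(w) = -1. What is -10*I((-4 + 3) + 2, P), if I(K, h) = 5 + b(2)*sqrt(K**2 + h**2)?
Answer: -40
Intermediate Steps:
I(K, h) = 5 - sqrt(K**2 + h**2)
-10*I((-4 + 3) + 2, P) = -10*(5 - sqrt(((-4 + 3) + 2)**2 + 0**2)) = -10*(5 - sqrt((-1 + 2)**2 + 0)) = -10*(5 - sqrt(1**2 + 0)) = -10*(5 - sqrt(1 + 0)) = -10*(5 - sqrt(1)) = -10*(5 - 1*1) = -10*(5 - 1) = -10*4 = -40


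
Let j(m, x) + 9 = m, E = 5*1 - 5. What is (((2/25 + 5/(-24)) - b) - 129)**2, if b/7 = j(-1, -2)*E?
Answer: 6002685529/360000 ≈ 16674.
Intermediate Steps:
E = 0 (E = 5 - 5 = 0)
j(m, x) = -9 + m
b = 0 (b = 7*((-9 - 1)*0) = 7*(-10*0) = 7*0 = 0)
(((2/25 + 5/(-24)) - b) - 129)**2 = (((2/25 + 5/(-24)) - 1*0) - 129)**2 = (((2*(1/25) + 5*(-1/24)) + 0) - 129)**2 = (((2/25 - 5/24) + 0) - 129)**2 = ((-77/600 + 0) - 129)**2 = (-77/600 - 129)**2 = (-77477/600)**2 = 6002685529/360000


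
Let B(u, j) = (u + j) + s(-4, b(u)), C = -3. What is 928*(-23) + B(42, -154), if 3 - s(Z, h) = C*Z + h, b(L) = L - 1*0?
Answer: -21507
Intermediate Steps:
b(L) = L (b(L) = L + 0 = L)
s(Z, h) = 3 - h + 3*Z (s(Z, h) = 3 - (-3*Z + h) = 3 - (h - 3*Z) = 3 + (-h + 3*Z) = 3 - h + 3*Z)
B(u, j) = -9 + j (B(u, j) = (u + j) + (3 - u + 3*(-4)) = (j + u) + (3 - u - 12) = (j + u) + (-9 - u) = -9 + j)
928*(-23) + B(42, -154) = 928*(-23) + (-9 - 154) = -21344 - 163 = -21507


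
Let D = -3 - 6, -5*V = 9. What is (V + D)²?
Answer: 2916/25 ≈ 116.64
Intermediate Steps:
V = -9/5 (V = -⅕*9 = -9/5 ≈ -1.8000)
D = -9
(V + D)² = (-9/5 - 9)² = (-54/5)² = 2916/25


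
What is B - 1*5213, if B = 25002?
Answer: 19789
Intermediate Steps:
B - 1*5213 = 25002 - 1*5213 = 25002 - 5213 = 19789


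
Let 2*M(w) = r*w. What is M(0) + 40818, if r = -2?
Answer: 40818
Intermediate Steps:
M(w) = -w (M(w) = (-2*w)/2 = -w)
M(0) + 40818 = -1*0 + 40818 = 0 + 40818 = 40818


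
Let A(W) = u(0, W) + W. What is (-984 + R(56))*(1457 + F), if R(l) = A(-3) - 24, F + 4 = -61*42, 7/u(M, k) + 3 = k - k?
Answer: 3371360/3 ≈ 1.1238e+6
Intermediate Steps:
u(M, k) = -7/3 (u(M, k) = 7/(-3 + (k - k)) = 7/(-3 + 0) = 7/(-3) = 7*(-1/3) = -7/3)
F = -2566 (F = -4 - 61*42 = -4 - 2562 = -2566)
A(W) = -7/3 + W
R(l) = -88/3 (R(l) = (-7/3 - 3) - 24 = -16/3 - 24 = -88/3)
(-984 + R(56))*(1457 + F) = (-984 - 88/3)*(1457 - 2566) = -3040/3*(-1109) = 3371360/3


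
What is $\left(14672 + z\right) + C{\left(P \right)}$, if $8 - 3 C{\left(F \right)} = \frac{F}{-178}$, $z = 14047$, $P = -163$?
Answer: $\frac{15337207}{534} \approx 28721.0$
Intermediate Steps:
$C{\left(F \right)} = \frac{8}{3} + \frac{F}{534}$ ($C{\left(F \right)} = \frac{8}{3} - \frac{F \frac{1}{-178}}{3} = \frac{8}{3} - \frac{F \left(- \frac{1}{178}\right)}{3} = \frac{8}{3} - \frac{\left(- \frac{1}{178}\right) F}{3} = \frac{8}{3} + \frac{F}{534}$)
$\left(14672 + z\right) + C{\left(P \right)} = \left(14672 + 14047\right) + \left(\frac{8}{3} + \frac{1}{534} \left(-163\right)\right) = 28719 + \left(\frac{8}{3} - \frac{163}{534}\right) = 28719 + \frac{1261}{534} = \frac{15337207}{534}$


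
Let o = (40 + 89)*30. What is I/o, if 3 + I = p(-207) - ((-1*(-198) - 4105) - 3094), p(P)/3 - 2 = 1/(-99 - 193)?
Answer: 409033/226008 ≈ 1.8098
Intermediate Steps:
o = 3870 (o = 129*30 = 3870)
p(P) = 1749/292 (p(P) = 6 + 3/(-99 - 193) = 6 + 3/(-292) = 6 + 3*(-1/292) = 6 - 3/292 = 1749/292)
I = 2045165/292 (I = -3 + (1749/292 - ((-1*(-198) - 4105) - 3094)) = -3 + (1749/292 - ((198 - 4105) - 3094)) = -3 + (1749/292 - (-3907 - 3094)) = -3 + (1749/292 - 1*(-7001)) = -3 + (1749/292 + 7001) = -3 + 2046041/292 = 2045165/292 ≈ 7004.0)
I/o = (2045165/292)/3870 = (2045165/292)*(1/3870) = 409033/226008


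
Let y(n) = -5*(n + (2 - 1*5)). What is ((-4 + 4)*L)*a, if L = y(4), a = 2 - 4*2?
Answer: 0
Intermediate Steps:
y(n) = 15 - 5*n (y(n) = -5*(n + (2 - 5)) = -5*(n - 3) = -5*(-3 + n) = 15 - 5*n)
a = -6 (a = 2 - 8 = -6)
L = -5 (L = 15 - 5*4 = 15 - 20 = -5)
((-4 + 4)*L)*a = ((-4 + 4)*(-5))*(-6) = (0*(-5))*(-6) = 0*(-6) = 0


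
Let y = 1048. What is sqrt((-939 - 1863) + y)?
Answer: I*sqrt(1754) ≈ 41.881*I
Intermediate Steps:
sqrt((-939 - 1863) + y) = sqrt((-939 - 1863) + 1048) = sqrt(-2802 + 1048) = sqrt(-1754) = I*sqrt(1754)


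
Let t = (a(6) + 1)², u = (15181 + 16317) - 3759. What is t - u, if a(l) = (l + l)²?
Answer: -6714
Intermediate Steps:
u = 27739 (u = 31498 - 3759 = 27739)
a(l) = 4*l² (a(l) = (2*l)² = 4*l²)
t = 21025 (t = (4*6² + 1)² = (4*36 + 1)² = (144 + 1)² = 145² = 21025)
t - u = 21025 - 1*27739 = 21025 - 27739 = -6714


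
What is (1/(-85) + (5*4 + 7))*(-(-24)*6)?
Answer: 330336/85 ≈ 3886.3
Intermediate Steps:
(1/(-85) + (5*4 + 7))*(-(-24)*6) = (-1/85 + (20 + 7))*(-6*(-24)) = (-1/85 + 27)*144 = (2294/85)*144 = 330336/85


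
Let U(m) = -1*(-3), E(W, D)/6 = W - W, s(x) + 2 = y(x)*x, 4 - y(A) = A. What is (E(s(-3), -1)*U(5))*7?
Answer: 0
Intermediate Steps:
y(A) = 4 - A
s(x) = -2 + x*(4 - x) (s(x) = -2 + (4 - x)*x = -2 + x*(4 - x))
E(W, D) = 0 (E(W, D) = 6*(W - W) = 6*0 = 0)
U(m) = 3
(E(s(-3), -1)*U(5))*7 = (0*3)*7 = 0*7 = 0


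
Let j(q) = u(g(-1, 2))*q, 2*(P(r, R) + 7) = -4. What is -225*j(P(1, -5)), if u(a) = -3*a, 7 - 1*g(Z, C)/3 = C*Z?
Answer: -164025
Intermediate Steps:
g(Z, C) = 21 - 3*C*Z
P(r, R) = -9 (P(r, R) = -7 + (1/2)*(-4) = -7 - 2 = -9)
j(q) = -81*q (j(q) = (-3*(21 - 3*2*(-1)))*q = (-3*(21 + 6))*q = (-3*27)*q = -81*q)
-225*j(P(1, -5)) = -(-18225)*(-9) = -225*729 = -164025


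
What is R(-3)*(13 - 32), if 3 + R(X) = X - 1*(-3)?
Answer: 57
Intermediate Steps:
R(X) = X (R(X) = -3 + (X - 1*(-3)) = -3 + (X + 3) = -3 + (3 + X) = X)
R(-3)*(13 - 32) = -3*(13 - 32) = -3*(-19) = 57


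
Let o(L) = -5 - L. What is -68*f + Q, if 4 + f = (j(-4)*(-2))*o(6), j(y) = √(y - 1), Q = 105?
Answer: 377 - 1496*I*√5 ≈ 377.0 - 3345.2*I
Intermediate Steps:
j(y) = √(-1 + y)
f = -4 + 22*I*√5 (f = -4 + (√(-1 - 4)*(-2))*(-5 - 1*6) = -4 + (√(-5)*(-2))*(-5 - 6) = -4 + ((I*√5)*(-2))*(-11) = -4 - 2*I*√5*(-11) = -4 + 22*I*√5 ≈ -4.0 + 49.193*I)
-68*f + Q = -68*(-4 + 22*I*√5) + 105 = (272 - 1496*I*√5) + 105 = 377 - 1496*I*√5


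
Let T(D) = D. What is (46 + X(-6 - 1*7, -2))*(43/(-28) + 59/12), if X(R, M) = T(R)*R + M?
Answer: 5041/7 ≈ 720.14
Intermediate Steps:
X(R, M) = M + R**2 (X(R, M) = R*R + M = R**2 + M = M + R**2)
(46 + X(-6 - 1*7, -2))*(43/(-28) + 59/12) = (46 + (-2 + (-6 - 1*7)**2))*(43/(-28) + 59/12) = (46 + (-2 + (-6 - 7)**2))*(43*(-1/28) + 59*(1/12)) = (46 + (-2 + (-13)**2))*(-43/28 + 59/12) = (46 + (-2 + 169))*(71/21) = (46 + 167)*(71/21) = 213*(71/21) = 5041/7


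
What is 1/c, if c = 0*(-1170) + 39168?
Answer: 1/39168 ≈ 2.5531e-5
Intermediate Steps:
c = 39168 (c = 0 + 39168 = 39168)
1/c = 1/39168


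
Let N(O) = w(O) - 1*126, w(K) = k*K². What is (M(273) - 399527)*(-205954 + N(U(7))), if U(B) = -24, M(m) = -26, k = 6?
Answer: 80959027072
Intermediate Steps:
w(K) = 6*K²
N(O) = -126 + 6*O² (N(O) = 6*O² - 1*126 = 6*O² - 126 = -126 + 6*O²)
(M(273) - 399527)*(-205954 + N(U(7))) = (-26 - 399527)*(-205954 + (-126 + 6*(-24)²)) = -399553*(-205954 + (-126 + 6*576)) = -399553*(-205954 + (-126 + 3456)) = -399553*(-205954 + 3330) = -399553*(-202624) = 80959027072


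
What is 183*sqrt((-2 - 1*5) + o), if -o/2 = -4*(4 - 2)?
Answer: 549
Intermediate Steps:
o = 16 (o = -(-8)*(4 - 2) = -(-8)*2 = -2*(-8) = 16)
183*sqrt((-2 - 1*5) + o) = 183*sqrt((-2 - 1*5) + 16) = 183*sqrt((-2 - 5) + 16) = 183*sqrt(-7 + 16) = 183*sqrt(9) = 183*3 = 549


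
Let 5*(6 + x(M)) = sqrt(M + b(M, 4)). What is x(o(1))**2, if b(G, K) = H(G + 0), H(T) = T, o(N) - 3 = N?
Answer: 908/25 - 24*sqrt(2)/5 ≈ 29.532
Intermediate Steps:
o(N) = 3 + N
b(G, K) = G (b(G, K) = G + 0 = G)
x(M) = -6 + sqrt(2)*sqrt(M)/5 (x(M) = -6 + sqrt(M + M)/5 = -6 + sqrt(2*M)/5 = -6 + (sqrt(2)*sqrt(M))/5 = -6 + sqrt(2)*sqrt(M)/5)
x(o(1))**2 = (-6 + sqrt(2)*sqrt(3 + 1)/5)**2 = (-6 + sqrt(2)*sqrt(4)/5)**2 = (-6 + (1/5)*sqrt(2)*2)**2 = (-6 + 2*sqrt(2)/5)**2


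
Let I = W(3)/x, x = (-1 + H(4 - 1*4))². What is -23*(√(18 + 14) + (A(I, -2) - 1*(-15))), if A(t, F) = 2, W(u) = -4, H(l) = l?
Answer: -391 - 92*√2 ≈ -521.11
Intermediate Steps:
x = 1 (x = (-1 + (4 - 1*4))² = (-1 + (4 - 4))² = (-1 + 0)² = (-1)² = 1)
I = -4 (I = -4/1 = -4*1 = -4)
-23*(√(18 + 14) + (A(I, -2) - 1*(-15))) = -23*(√(18 + 14) + (2 - 1*(-15))) = -23*(√32 + (2 + 15)) = -23*(4*√2 + 17) = -23*(17 + 4*√2) = -391 - 92*√2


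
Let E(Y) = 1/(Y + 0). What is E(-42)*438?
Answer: -73/7 ≈ -10.429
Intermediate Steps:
E(Y) = 1/Y
E(-42)*438 = 438/(-42) = -1/42*438 = -73/7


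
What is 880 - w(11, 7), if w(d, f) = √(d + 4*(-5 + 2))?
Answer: 880 - I ≈ 880.0 - 1.0*I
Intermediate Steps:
w(d, f) = √(-12 + d) (w(d, f) = √(d + 4*(-3)) = √(d - 12) = √(-12 + d))
880 - w(11, 7) = 880 - √(-12 + 11) = 880 - √(-1) = 880 - I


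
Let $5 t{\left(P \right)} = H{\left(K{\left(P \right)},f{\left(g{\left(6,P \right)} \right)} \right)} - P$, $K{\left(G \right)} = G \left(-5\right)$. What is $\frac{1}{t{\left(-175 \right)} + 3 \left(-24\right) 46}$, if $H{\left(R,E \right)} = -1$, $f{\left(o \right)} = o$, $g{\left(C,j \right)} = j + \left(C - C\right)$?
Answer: $- \frac{5}{16386} \approx -0.00030514$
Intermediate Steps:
$K{\left(G \right)} = - 5 G$
$g{\left(C,j \right)} = j$ ($g{\left(C,j \right)} = j + 0 = j$)
$t{\left(P \right)} = - \frac{1}{5} - \frac{P}{5}$ ($t{\left(P \right)} = \frac{-1 - P}{5} = - \frac{1}{5} - \frac{P}{5}$)
$\frac{1}{t{\left(-175 \right)} + 3 \left(-24\right) 46} = \frac{1}{\left(- \frac{1}{5} - -35\right) + 3 \left(-24\right) 46} = \frac{1}{\left(- \frac{1}{5} + 35\right) - 3312} = \frac{1}{\frac{174}{5} - 3312} = \frac{1}{- \frac{16386}{5}} = - \frac{5}{16386}$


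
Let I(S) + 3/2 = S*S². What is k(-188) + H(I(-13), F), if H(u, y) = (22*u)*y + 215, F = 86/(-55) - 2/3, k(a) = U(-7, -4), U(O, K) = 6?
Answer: 1621411/15 ≈ 1.0809e+5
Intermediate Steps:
k(a) = 6
F = -368/165 (F = 86*(-1/55) - 2*⅓ = -86/55 - ⅔ = -368/165 ≈ -2.2303)
I(S) = -3/2 + S³ (I(S) = -3/2 + S*S² = -3/2 + S³)
H(u, y) = 215 + 22*u*y (H(u, y) = 22*u*y + 215 = 215 + 22*u*y)
k(-188) + H(I(-13), F) = 6 + (215 + 22*(-3/2 + (-13)³)*(-368/165)) = 6 + (215 + 22*(-3/2 - 2197)*(-368/165)) = 6 + (215 + 22*(-4397/2)*(-368/165)) = 6 + (215 + 1618096/15) = 6 + 1621321/15 = 1621411/15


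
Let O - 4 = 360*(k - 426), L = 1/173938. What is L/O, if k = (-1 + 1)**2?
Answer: -1/26674435928 ≈ -3.7489e-11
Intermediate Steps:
k = 0 (k = 0**2 = 0)
L = 1/173938 ≈ 5.7492e-6
O = -153356 (O = 4 + 360*(0 - 426) = 4 + 360*(-426) = 4 - 153360 = -153356)
L/O = (1/173938)/(-153356) = (1/173938)*(-1/153356) = -1/26674435928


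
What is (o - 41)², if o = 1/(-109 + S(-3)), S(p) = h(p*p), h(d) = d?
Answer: 16818201/10000 ≈ 1681.8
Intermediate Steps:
S(p) = p² (S(p) = p*p = p²)
o = -1/100 (o = 1/(-109 + (-3)²) = 1/(-109 + 9) = 1/(-100) = -1/100 ≈ -0.010000)
(o - 41)² = (-1/100 - 41)² = (-4101/100)² = 16818201/10000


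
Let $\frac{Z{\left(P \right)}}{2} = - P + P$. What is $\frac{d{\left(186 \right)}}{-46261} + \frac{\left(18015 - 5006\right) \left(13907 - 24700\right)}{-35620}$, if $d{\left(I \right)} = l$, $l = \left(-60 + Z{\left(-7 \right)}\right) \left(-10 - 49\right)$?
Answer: $\frac{6495202208957}{1647816820} \approx 3941.7$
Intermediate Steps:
$Z{\left(P \right)} = 0$ ($Z{\left(P \right)} = 2 \left(- P + P\right) = 2 \cdot 0 = 0$)
$l = 3540$ ($l = \left(-60 + 0\right) \left(-10 - 49\right) = \left(-60\right) \left(-59\right) = 3540$)
$d{\left(I \right)} = 3540$
$\frac{d{\left(186 \right)}}{-46261} + \frac{\left(18015 - 5006\right) \left(13907 - 24700\right)}{-35620} = \frac{3540}{-46261} + \frac{\left(18015 - 5006\right) \left(13907 - 24700\right)}{-35620} = 3540 \left(- \frac{1}{46261}\right) + 13009 \left(-10793\right) \left(- \frac{1}{35620}\right) = - \frac{3540}{46261} - - \frac{140406137}{35620} = - \frac{3540}{46261} + \frac{140406137}{35620} = \frac{6495202208957}{1647816820}$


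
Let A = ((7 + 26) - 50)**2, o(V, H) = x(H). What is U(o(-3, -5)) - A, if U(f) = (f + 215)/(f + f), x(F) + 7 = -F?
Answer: -1369/4 ≈ -342.25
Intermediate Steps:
x(F) = -7 - F
o(V, H) = -7 - H
U(f) = (215 + f)/(2*f) (U(f) = (215 + f)/((2*f)) = (215 + f)*(1/(2*f)) = (215 + f)/(2*f))
A = 289 (A = (33 - 50)**2 = (-17)**2 = 289)
U(o(-3, -5)) - A = (215 + (-7 - 1*(-5)))/(2*(-7 - 1*(-5))) - 1*289 = (215 + (-7 + 5))/(2*(-7 + 5)) - 289 = (1/2)*(215 - 2)/(-2) - 289 = (1/2)*(-1/2)*213 - 289 = -213/4 - 289 = -1369/4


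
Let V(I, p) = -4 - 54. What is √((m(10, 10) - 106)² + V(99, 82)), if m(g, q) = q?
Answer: √9158 ≈ 95.697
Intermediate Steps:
V(I, p) = -58
√((m(10, 10) - 106)² + V(99, 82)) = √((10 - 106)² - 58) = √((-96)² - 58) = √(9216 - 58) = √9158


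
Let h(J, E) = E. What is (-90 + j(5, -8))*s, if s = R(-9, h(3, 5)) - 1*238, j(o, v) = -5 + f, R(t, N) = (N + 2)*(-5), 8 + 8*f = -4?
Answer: 52689/2 ≈ 26345.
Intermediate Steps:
f = -3/2 (f = -1 + (⅛)*(-4) = -1 - ½ = -3/2 ≈ -1.5000)
R(t, N) = -10 - 5*N (R(t, N) = (2 + N)*(-5) = -10 - 5*N)
j(o, v) = -13/2 (j(o, v) = -5 - 3/2 = -13/2)
s = -273 (s = (-10 - 5*5) - 1*238 = (-10 - 25) - 238 = -35 - 238 = -273)
(-90 + j(5, -8))*s = (-90 - 13/2)*(-273) = -193/2*(-273) = 52689/2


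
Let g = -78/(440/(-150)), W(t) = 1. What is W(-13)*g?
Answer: 585/22 ≈ 26.591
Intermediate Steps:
g = 585/22 (g = -78/(440*(-1/150)) = -78/(-44/15) = -78*(-15/44) = 585/22 ≈ 26.591)
W(-13)*g = 1*(585/22) = 585/22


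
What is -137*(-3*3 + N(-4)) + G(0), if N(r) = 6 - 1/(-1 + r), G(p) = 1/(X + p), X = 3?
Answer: 5759/15 ≈ 383.93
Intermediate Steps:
G(p) = 1/(3 + p)
-137*(-3*3 + N(-4)) + G(0) = -137*(-3*3 + (-7 + 6*(-4))/(-1 - 4)) + 1/(3 + 0) = -137*(-9 + (-7 - 24)/(-5)) + 1/3 = -137*(-9 - ⅕*(-31)) + ⅓ = -137*(-9 + 31/5) + ⅓ = -137*(-14/5) + ⅓ = 1918/5 + ⅓ = 5759/15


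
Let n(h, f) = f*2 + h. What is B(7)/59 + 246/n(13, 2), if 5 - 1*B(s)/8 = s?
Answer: 14242/1003 ≈ 14.199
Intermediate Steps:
n(h, f) = h + 2*f (n(h, f) = 2*f + h = h + 2*f)
B(s) = 40 - 8*s
B(7)/59 + 246/n(13, 2) = (40 - 8*7)/59 + 246/(13 + 2*2) = (40 - 56)*(1/59) + 246/(13 + 4) = -16*1/59 + 246/17 = -16/59 + 246*(1/17) = -16/59 + 246/17 = 14242/1003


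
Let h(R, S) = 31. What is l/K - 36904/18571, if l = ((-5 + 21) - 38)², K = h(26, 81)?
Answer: 1120620/82243 ≈ 13.626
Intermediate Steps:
K = 31
l = 484 (l = (16 - 38)² = (-22)² = 484)
l/K - 36904/18571 = 484/31 - 36904/18571 = 484*(1/31) - 36904*1/18571 = 484/31 - 5272/2653 = 1120620/82243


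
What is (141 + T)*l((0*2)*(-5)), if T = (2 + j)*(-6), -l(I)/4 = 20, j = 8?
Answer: -6480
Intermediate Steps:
l(I) = -80 (l(I) = -4*20 = -80)
T = -60 (T = (2 + 8)*(-6) = 10*(-6) = -60)
(141 + T)*l((0*2)*(-5)) = (141 - 60)*(-80) = 81*(-80) = -6480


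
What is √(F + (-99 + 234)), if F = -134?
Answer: 1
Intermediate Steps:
√(F + (-99 + 234)) = √(-134 + (-99 + 234)) = √(-134 + 135) = √1 = 1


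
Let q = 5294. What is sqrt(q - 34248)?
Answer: I*sqrt(28954) ≈ 170.16*I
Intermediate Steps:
sqrt(q - 34248) = sqrt(5294 - 34248) = sqrt(-28954) = I*sqrt(28954)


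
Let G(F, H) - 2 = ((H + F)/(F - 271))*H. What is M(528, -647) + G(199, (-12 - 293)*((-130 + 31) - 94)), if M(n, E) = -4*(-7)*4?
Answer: -144866423/3 ≈ -4.8289e+7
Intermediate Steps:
M(n, E) = 112 (M(n, E) = 28*4 = 112)
G(F, H) = 2 + H*(F + H)/(-271 + F) (G(F, H) = 2 + ((H + F)/(F - 271))*H = 2 + ((F + H)/(-271 + F))*H = 2 + H*(F + H)/(-271 + F))
M(528, -647) + G(199, (-12 - 293)*((-130 + 31) - 94)) = 112 + (-542 + ((-12 - 293)*((-130 + 31) - 94))**2 + 2*199 + 199*((-12 - 293)*((-130 + 31) - 94)))/(-271 + 199) = 112 + (-542 + (-305*(-99 - 94))**2 + 398 + 199*(-305*(-99 - 94)))/(-72) = 112 - (-542 + (-305*(-193))**2 + 398 + 199*(-305*(-193)))/72 = 112 - (-542 + 58865**2 + 398 + 199*58865)/72 = 112 - (-542 + 3465088225 + 398 + 11714135)/72 = 112 - 1/72*3476802216 = 112 - 144866759/3 = -144866423/3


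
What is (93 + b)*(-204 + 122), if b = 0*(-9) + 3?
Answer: -7872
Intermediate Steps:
b = 3 (b = 0 + 3 = 3)
(93 + b)*(-204 + 122) = (93 + 3)*(-204 + 122) = 96*(-82) = -7872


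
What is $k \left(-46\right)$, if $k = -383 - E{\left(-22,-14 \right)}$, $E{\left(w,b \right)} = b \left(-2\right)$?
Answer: $18906$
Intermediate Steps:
$E{\left(w,b \right)} = - 2 b$
$k = -411$ ($k = -383 - \left(-2\right) \left(-14\right) = -383 - 28 = -411$)
$k \left(-46\right) = \left(-411\right) \left(-46\right) = 18906$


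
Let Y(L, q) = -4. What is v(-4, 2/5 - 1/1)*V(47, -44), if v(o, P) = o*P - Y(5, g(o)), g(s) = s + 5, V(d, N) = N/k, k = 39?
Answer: -1408/195 ≈ -7.2205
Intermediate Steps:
V(d, N) = N/39
g(s) = 5 + s
v(o, P) = 4 + P*o (v(o, P) = o*P - 1*(-4) = P*o + 4 = 4 + P*o)
v(-4, 2/5 - 1/1)*V(47, -44) = (4 + (2/5 - 1/1)*(-4))*((1/39)*(-44)) = (4 + (2*(⅕) - 1*1)*(-4))*(-44/39) = (4 + (⅖ - 1)*(-4))*(-44/39) = (4 - ⅗*(-4))*(-44/39) = (4 + 12/5)*(-44/39) = (32/5)*(-44/39) = -1408/195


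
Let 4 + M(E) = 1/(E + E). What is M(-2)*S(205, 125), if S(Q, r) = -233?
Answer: 3961/4 ≈ 990.25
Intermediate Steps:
M(E) = -4 + 1/(2*E) (M(E) = -4 + 1/(E + E) = -4 + 1/(2*E))
M(-2)*S(205, 125) = (-4 + (½)/(-2))*(-233) = (-4 + (½)*(-½))*(-233) = (-4 - ¼)*(-233) = -17/4*(-233) = 3961/4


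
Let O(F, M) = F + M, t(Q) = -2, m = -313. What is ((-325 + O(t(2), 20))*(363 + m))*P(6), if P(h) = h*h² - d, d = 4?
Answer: -3254200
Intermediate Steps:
P(h) = -4 + h³ (P(h) = h*h² - 1*4 = h³ - 4 = -4 + h³)
((-325 + O(t(2), 20))*(363 + m))*P(6) = ((-325 + (-2 + 20))*(363 - 313))*(-4 + 6³) = ((-325 + 18)*50)*(-4 + 216) = -307*50*212 = -15350*212 = -3254200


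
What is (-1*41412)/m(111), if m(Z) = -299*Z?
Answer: 13804/11063 ≈ 1.2478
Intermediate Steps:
(-1*41412)/m(111) = (-1*41412)/((-299*111)) = -41412/(-33189) = -41412*(-1/33189) = 13804/11063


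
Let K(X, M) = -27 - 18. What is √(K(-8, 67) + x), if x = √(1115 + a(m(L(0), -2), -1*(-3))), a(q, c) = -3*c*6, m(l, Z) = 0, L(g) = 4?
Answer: √(-45 + √1061) ≈ 3.5252*I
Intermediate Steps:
K(X, M) = -45
a(q, c) = -18*c
x = √1061 (x = √(1115 - (-18)*(-3)) = √(1115 - 18*3) = √(1115 - 54) = √1061 ≈ 32.573)
√(K(-8, 67) + x) = √(-45 + √1061)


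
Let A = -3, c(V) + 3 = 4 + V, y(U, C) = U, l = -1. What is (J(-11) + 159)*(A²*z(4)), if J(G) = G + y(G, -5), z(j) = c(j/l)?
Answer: -3699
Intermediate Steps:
c(V) = 1 + V (c(V) = -3 + (4 + V) = 1 + V)
z(j) = 1 - j (z(j) = 1 + j/(-1) = 1 + j*(-1) = 1 - j)
J(G) = 2*G (J(G) = G + G = 2*G)
(J(-11) + 159)*(A²*z(4)) = (2*(-11) + 159)*((-3)²*(1 - 1*4)) = (-22 + 159)*(9*(1 - 4)) = 137*(9*(-3)) = 137*(-27) = -3699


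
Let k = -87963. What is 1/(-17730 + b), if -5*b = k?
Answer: -5/687 ≈ -0.0072780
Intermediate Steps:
b = 87963/5 (b = -1/5*(-87963) = 87963/5 ≈ 17593.)
1/(-17730 + b) = 1/(-17730 + 87963/5) = 1/(-687/5) = -5/687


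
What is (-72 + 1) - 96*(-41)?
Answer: 3865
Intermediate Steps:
(-72 + 1) - 96*(-41) = -71 + 3936 = 3865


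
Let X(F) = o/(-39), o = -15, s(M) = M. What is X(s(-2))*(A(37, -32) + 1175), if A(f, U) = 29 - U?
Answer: 6180/13 ≈ 475.38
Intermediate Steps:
X(F) = 5/13 (X(F) = -15/(-39) = -15*(-1/39) = 5/13)
X(s(-2))*(A(37, -32) + 1175) = 5*((29 - 1*(-32)) + 1175)/13 = 5*((29 + 32) + 1175)/13 = 5*(61 + 1175)/13 = (5/13)*1236 = 6180/13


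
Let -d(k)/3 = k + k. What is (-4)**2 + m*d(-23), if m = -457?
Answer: -63050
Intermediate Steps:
d(k) = -6*k (d(k) = -3*(k + k) = -6*k)
(-4)**2 + m*d(-23) = (-4)**2 - (-2742)*(-23) = 16 - 457*138 = 16 - 63066 = -63050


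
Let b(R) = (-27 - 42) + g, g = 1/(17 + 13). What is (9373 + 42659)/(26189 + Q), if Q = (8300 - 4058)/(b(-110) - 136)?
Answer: 319944768/160908901 ≈ 1.9884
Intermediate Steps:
g = 1/30 ≈ 0.033333
b(R) = -2069/30 (b(R) = (-27 - 42) + 1/30 = -69 + 1/30 = -2069/30)
Q = -127260/6149 (Q = (8300 - 4058)/(-2069/30 - 136) = 4242/(-6149/30) = 4242*(-30/6149) = -127260/6149 ≈ -20.696)
(9373 + 42659)/(26189 + Q) = (9373 + 42659)/(26189 - 127260/6149) = 52032/(160908901/6149) = 52032*(6149/160908901) = 319944768/160908901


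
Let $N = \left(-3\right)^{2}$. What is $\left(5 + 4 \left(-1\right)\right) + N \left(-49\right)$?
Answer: $-440$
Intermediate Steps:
$N = 9$
$\left(5 + 4 \left(-1\right)\right) + N \left(-49\right) = \left(5 + 4 \left(-1\right)\right) + 9 \left(-49\right) = \left(5 - 4\right) - 441 = 1 - 441 = -440$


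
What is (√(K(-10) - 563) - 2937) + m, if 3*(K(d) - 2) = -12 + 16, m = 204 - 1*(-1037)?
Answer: -1696 + I*√5037/3 ≈ -1696.0 + 23.657*I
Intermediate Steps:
m = 1241 (m = 204 + 1037 = 1241)
K(d) = 10/3 (K(d) = 2 + (-12 + 16)/3 = 2 + (⅓)*4 = 2 + 4/3 = 10/3)
(√(K(-10) - 563) - 2937) + m = (√(10/3 - 563) - 2937) + 1241 = (√(-1679/3) - 2937) + 1241 = (I*√5037/3 - 2937) + 1241 = (-2937 + I*√5037/3) + 1241 = -1696 + I*√5037/3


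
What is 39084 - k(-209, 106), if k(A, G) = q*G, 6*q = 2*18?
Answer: 38448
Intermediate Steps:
q = 6 (q = (2*18)/6 = (⅙)*36 = 6)
k(A, G) = 6*G
39084 - k(-209, 106) = 39084 - 6*106 = 39084 - 1*636 = 39084 - 636 = 38448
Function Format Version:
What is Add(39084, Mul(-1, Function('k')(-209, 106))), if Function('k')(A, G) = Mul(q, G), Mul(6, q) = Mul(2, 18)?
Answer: 38448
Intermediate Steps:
q = 6 (q = Mul(Rational(1, 6), Mul(2, 18)) = Mul(Rational(1, 6), 36) = 6)
Function('k')(A, G) = Mul(6, G)
Add(39084, Mul(-1, Function('k')(-209, 106))) = Add(39084, Mul(-1, Mul(6, 106))) = Add(39084, Mul(-1, 636)) = Add(39084, -636) = 38448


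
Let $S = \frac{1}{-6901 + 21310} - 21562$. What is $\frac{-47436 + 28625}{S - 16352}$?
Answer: $\frac{271047699}{546302825} \approx 0.49615$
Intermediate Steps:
$S = - \frac{310686857}{14409}$ ($S = \frac{1}{14409} - 21562 = - \frac{310686857}{14409} \approx -21562.0$)
$\frac{-47436 + 28625}{S - 16352} = \frac{-47436 + 28625}{- \frac{310686857}{14409} - 16352} = - \frac{18811}{- \frac{546302825}{14409}} = \left(-18811\right) \left(- \frac{14409}{546302825}\right) = \frac{271047699}{546302825}$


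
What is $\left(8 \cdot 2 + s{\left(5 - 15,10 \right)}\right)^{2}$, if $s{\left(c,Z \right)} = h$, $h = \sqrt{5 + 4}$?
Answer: $361$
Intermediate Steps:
$h = 3$ ($h = \sqrt{9} = 3$)
$s{\left(c,Z \right)} = 3$
$\left(8 \cdot 2 + s{\left(5 - 15,10 \right)}\right)^{2} = \left(8 \cdot 2 + 3\right)^{2} = \left(16 + 3\right)^{2} = 19^{2} = 361$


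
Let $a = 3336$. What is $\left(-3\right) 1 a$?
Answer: $-10008$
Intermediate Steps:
$\left(-3\right) 1 a = \left(-3\right) 1 \cdot 3336 = \left(-3\right) 3336 = -10008$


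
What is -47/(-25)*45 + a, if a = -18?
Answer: 333/5 ≈ 66.600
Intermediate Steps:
-47/(-25)*45 + a = -47/(-25)*45 - 18 = -47*(-1/25)*45 - 18 = (47/25)*45 - 18 = 423/5 - 18 = 333/5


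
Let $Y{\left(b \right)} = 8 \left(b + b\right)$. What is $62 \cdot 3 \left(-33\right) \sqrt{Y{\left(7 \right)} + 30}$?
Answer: $- 6138 \sqrt{142} \approx -73143.0$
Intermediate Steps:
$Y{\left(b \right)} = 16 b$ ($Y{\left(b \right)} = 8 \cdot 2 b = 16 b$)
$62 \cdot 3 \left(-33\right) \sqrt{Y{\left(7 \right)} + 30} = 62 \cdot 3 \left(-33\right) \sqrt{16 \cdot 7 + 30} = 62 \left(-99\right) \sqrt{112 + 30} = - 6138 \sqrt{142}$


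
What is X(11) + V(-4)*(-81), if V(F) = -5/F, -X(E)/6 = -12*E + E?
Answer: 2499/4 ≈ 624.75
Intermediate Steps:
X(E) = 66*E (X(E) = -6*(-12*E + E) = -(-66)*E = 66*E)
X(11) + V(-4)*(-81) = 66*11 - 5/(-4)*(-81) = 726 - 5*(-¼)*(-81) = 726 + (5/4)*(-81) = 726 - 405/4 = 2499/4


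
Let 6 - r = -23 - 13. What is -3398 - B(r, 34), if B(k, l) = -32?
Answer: -3366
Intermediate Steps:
r = 42 (r = 6 - (-23 - 13) = 6 - 1*(-36) = 6 + 36 = 42)
-3398 - B(r, 34) = -3398 - 1*(-32) = -3398 + 32 = -3366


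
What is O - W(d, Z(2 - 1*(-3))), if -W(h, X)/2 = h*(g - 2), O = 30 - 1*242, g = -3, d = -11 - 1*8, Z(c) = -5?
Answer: -22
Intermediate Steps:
d = -19 (d = -11 - 8 = -19)
O = -212 (O = 30 - 242 = -212)
W(h, X) = 10*h (W(h, X) = -2*h*(-3 - 2) = -2*h*(-5) = -(-10)*h = 10*h)
O - W(d, Z(2 - 1*(-3))) = -212 - 10*(-19) = -212 - 1*(-190) = -212 + 190 = -22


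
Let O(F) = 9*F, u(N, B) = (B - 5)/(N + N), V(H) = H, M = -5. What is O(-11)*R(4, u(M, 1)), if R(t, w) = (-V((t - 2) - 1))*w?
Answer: 198/5 ≈ 39.600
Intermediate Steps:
u(N, B) = (-5 + B)/(2*N) (u(N, B) = (-5 + B)/((2*N)) = (-5 + B)*(1/(2*N)) = (-5 + B)/(2*N))
R(t, w) = w*(3 - t) (R(t, w) = (-((t - 2) - 1))*w = (-((-2 + t) - 1))*w = (-(-3 + t))*w = (3 - t)*w = w*(3 - t))
O(-11)*R(4, u(M, 1)) = (9*(-11))*(((½)*(-5 + 1)/(-5))*(3 - 1*4)) = -99*(½)*(-⅕)*(-4)*(3 - 4) = -198*(-1)/5 = -99*(-⅖) = 198/5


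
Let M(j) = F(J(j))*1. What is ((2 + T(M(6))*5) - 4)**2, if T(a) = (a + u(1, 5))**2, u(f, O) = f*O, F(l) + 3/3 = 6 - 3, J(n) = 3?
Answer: 59049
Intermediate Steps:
F(l) = 2 (F(l) = -1 + (6 - 3) = -1 + 3 = 2)
M(j) = 2 (M(j) = 2*1 = 2)
u(f, O) = O*f
T(a) = (5 + a)**2 (T(a) = (a + 5*1)**2 = (a + 5)**2 = (5 + a)**2)
((2 + T(M(6))*5) - 4)**2 = ((2 + (5 + 2)**2*5) - 4)**2 = ((2 + 7**2*5) - 4)**2 = ((2 + 49*5) - 4)**2 = ((2 + 245) - 4)**2 = (247 - 4)**2 = 243**2 = 59049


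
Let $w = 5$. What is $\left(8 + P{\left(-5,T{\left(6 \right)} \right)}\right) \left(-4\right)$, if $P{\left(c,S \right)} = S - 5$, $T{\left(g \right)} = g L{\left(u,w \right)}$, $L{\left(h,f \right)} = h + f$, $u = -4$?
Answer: $-36$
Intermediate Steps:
$L{\left(h,f \right)} = f + h$
$T{\left(g \right)} = g$ ($T{\left(g \right)} = g \left(5 - 4\right) = g 1 = g$)
$P{\left(c,S \right)} = -5 + S$
$\left(8 + P{\left(-5,T{\left(6 \right)} \right)}\right) \left(-4\right) = \left(8 + \left(-5 + 6\right)\right) \left(-4\right) = \left(8 + 1\right) \left(-4\right) = 9 \left(-4\right) = -36$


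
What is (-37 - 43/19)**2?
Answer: 556516/361 ≈ 1541.6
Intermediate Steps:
(-37 - 43/19)**2 = (-746/19)**2 = 556516/361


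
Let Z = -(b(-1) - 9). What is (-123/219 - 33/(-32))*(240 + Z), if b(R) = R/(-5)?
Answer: 341167/2920 ≈ 116.84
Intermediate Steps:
b(R) = -R/5 (b(R) = R*(-1/5) = -R/5)
Z = 44/5 (Z = -(-1/5*(-1) - 9) = -(1/5 - 9) = -1*(-44/5) = 44/5 ≈ 8.8000)
(-123/219 - 33/(-32))*(240 + Z) = (-123/219 - 33/(-32))*(240 + 44/5) = (-123*1/219 - 33*(-1/32))*(1244/5) = (-41/73 + 33/32)*(1244/5) = (1097/2336)*(1244/5) = 341167/2920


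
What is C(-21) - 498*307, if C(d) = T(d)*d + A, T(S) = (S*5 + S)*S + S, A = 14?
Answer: -207997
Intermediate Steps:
T(S) = S + 6*S² (T(S) = (5*S + S)*S + S = (6*S)*S + S = 6*S² + S = S + 6*S²)
C(d) = 14 + d²*(1 + 6*d) (C(d) = (d*(1 + 6*d))*d + 14 = d²*(1 + 6*d) + 14 = 14 + d²*(1 + 6*d))
C(-21) - 498*307 = (14 + (-21)²*(1 + 6*(-21))) - 498*307 = (14 + 441*(1 - 126)) - 152886 = (14 + 441*(-125)) - 152886 = (14 - 55125) - 152886 = -55111 - 152886 = -207997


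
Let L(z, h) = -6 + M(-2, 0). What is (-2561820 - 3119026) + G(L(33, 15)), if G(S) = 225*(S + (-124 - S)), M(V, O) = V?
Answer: -5708746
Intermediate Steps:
L(z, h) = -8 (L(z, h) = -6 - 2 = -8)
G(S) = -27900 (G(S) = 225*(-124) = -27900)
(-2561820 - 3119026) + G(L(33, 15)) = (-2561820 - 3119026) - 27900 = -5680846 - 27900 = -5708746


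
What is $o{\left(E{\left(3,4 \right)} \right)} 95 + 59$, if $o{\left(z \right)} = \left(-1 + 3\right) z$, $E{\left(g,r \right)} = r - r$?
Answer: $59$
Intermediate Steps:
$E{\left(g,r \right)} = 0$
$o{\left(z \right)} = 2 z$
$o{\left(E{\left(3,4 \right)} \right)} 95 + 59 = 2 \cdot 0 \cdot 95 + 59 = 0 \cdot 95 + 59 = 0 + 59 = 59$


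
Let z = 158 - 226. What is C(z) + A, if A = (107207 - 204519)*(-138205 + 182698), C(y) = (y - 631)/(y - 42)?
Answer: -476267309061/110 ≈ -4.3297e+9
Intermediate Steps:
z = -68
C(y) = (-631 + y)/(-42 + y)
A = -4329702816 (A = -97312*44493 = -4329702816)
C(z) + A = (-631 - 68)/(-42 - 68) - 4329702816 = -699/(-110) - 4329702816 = -1/110*(-699) - 4329702816 = 699/110 - 4329702816 = -476267309061/110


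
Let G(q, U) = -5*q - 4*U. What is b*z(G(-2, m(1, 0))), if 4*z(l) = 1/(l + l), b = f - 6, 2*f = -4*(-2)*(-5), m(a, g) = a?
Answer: -13/24 ≈ -0.54167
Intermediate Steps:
f = -20 (f = (-4*(-2)*(-5))/2 = (8*(-5))/2 = (½)*(-40) = -20)
b = -26 (b = -20 - 6 = -26)
z(l) = 1/(8*l) (z(l) = 1/(4*(l + l)) = 1/(4*((2*l))) = (1/(2*l))/4 = 1/(8*l))
b*z(G(-2, m(1, 0))) = -13/(4*(-5*(-2) - 4*1)) = -13/(4*(10 - 4)) = -13/(4*6) = -26*1/48 = -13/24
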